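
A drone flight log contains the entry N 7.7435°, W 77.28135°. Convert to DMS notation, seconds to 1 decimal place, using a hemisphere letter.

φ: whole degrees 7; 44.61000′ → 44′ and 36.600″
Lon: 0.281350 × 60 = 16.88100′ → 16′, remainder × 60 = 52.860″

7°44′36.6″ N, 77°16′52.9″ W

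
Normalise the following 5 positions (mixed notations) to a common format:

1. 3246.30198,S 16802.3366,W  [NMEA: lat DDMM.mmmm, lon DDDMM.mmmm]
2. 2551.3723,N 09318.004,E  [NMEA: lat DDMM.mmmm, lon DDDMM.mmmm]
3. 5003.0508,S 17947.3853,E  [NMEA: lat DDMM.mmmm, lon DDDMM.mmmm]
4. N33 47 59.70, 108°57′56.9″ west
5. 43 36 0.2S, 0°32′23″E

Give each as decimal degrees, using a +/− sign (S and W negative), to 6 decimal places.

1. -32.771700, -168.038943
2. 25.856205, 93.300067
3. -50.050847, 179.789755
4. 33.799917, -108.965806
5. -43.600056, 0.539722

Point 1:
  Lat: degrees = first 2 digits = 32, minutes = 46.30198; 32 + 46.30198/60 = 32.7716997
  S → negative
  λ: degrees = first 3 digits = 168, minutes = 2.3366; 168 + 2.3366/60 = 168.0389433
  W → negative
Point 2:
  Latitude: degrees = first 2 digits = 25, minutes = 51.3723; 25 + 51.3723/60 = 25.8562050
  N → positive
  λ: degrees = first 3 digits = 93, minutes = 18.004; 93 + 18.004/60 = 93.3000667
  E → positive
Point 3:
  Latitude: split at 2 digits → 50° and 3.0508′; 50 + 3.0508/60 = 50.0508467
  S ⇒ negate
  Longitude: split at 3 digits → 179° and 47.3853′; 179 + 47.3853/60 = 179.7897550
  E → positive
Point 4:
  Lat: 47′ + 59.7″ = 47.99500′; 33 + 47.99500/60 = 33.7999167
  N → positive
  Lon: 108 + 57/60 + 56.9/3600 = 108.9658056
  hemisphere W, so the sign is −
Point 5:
  Latitude: 36′ + 0.2″ = 36.00333′; 43 + 36.00333/60 = 43.6000556
  S → negative
  Lon: 32′ + 23″ = 32.38333′; 0 + 32.38333/60 = 0.5397222
  E ⇒ keep positive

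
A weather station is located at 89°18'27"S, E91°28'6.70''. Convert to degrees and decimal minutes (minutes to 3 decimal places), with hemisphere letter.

Lat: 18 + 27/60 = 18.45000′
Longitude: seconds/60 = 0.11167; minutes = 28 + 0.11167 = 28.11167

89° 18.450′ S, 91° 28.112′ E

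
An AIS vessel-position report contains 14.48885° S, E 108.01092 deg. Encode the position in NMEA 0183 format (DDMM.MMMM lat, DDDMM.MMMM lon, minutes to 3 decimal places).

1429.331,S / 10800.655,E

Latitude: minutes = (14.488850 − 14) × 60 = 29.33100
λ: minutes = (108.010920 − 108) × 60 = 0.65520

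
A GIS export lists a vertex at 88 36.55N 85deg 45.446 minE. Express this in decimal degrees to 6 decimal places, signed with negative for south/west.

88.609167, 85.757433

φ: 36.55′ = 0.609167°; total 88.6091667
N → positive
Lon: 85 + 45.446/60 = 85.7574333
E ⇒ keep positive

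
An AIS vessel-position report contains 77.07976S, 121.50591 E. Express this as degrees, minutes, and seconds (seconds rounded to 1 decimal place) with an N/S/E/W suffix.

77°04′47.1″ S, 121°30′21.3″ E

φ: 0.079760 × 60 = 4.78560′ → 4′, remainder × 60 = 47.136″
Lon: whole degrees 121; 30.35460′ → 30′ and 21.276″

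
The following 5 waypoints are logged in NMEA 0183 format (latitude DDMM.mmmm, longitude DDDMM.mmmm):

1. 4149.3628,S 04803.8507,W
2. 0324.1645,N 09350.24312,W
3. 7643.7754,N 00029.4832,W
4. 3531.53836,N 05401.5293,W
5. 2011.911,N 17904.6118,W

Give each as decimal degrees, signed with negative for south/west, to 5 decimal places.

1. -41.82271, -48.06418
2. 3.40274, -93.83739
3. 76.72959, -0.49139
4. 35.52564, -54.02549
5. 20.19852, -179.07686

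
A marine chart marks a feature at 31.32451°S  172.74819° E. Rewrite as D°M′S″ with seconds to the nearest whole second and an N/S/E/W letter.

φ: whole degrees 31; 19.47060′ → 19′ and 28.24″
Longitude: 0.748190° → 44.89140′; 0.89140 × 60 = 53.48″

31°19′28″ S, 172°44′53″ E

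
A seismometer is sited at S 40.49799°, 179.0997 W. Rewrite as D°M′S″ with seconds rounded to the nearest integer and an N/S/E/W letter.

40°29′53″ S, 179°05′59″ W

Latitude: 0.497990 × 60 = 29.87940′ → 29′, remainder × 60 = 52.76″
Longitude: whole degrees 179; 5.98200′ → 5′ and 58.92″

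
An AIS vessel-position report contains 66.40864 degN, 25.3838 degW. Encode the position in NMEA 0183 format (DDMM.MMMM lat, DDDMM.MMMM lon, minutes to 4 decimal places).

Latitude: 66° + 0.408640 × 60 = 66° 24.518400′
Lon: fractional part 0.383800 → 23.028000 minutes

6624.5184,N / 02523.0280,W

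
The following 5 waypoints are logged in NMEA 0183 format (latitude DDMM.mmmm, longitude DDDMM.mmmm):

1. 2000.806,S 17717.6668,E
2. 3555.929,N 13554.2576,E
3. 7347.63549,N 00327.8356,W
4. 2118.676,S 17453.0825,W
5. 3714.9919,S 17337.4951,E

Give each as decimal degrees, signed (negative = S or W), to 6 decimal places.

Point 1:
  Lat: degrees = first 2 digits = 20, minutes = 0.806; 20 + 0.806/60 = 20.0134333
  S → negative
  λ: degrees = first 3 digits = 177, minutes = 17.6668; 177 + 17.6668/60 = 177.2944467
  E ⇒ keep positive
Point 2:
  φ: degrees = first 2 digits = 35, minutes = 55.929; 35 + 55.929/60 = 35.9321500
  N → positive
  λ: split at 3 digits → 135° and 54.2576′; 135 + 54.2576/60 = 135.9042933
  E → positive
Point 3:
  Latitude: split at 2 digits → 73° and 47.63549′; 73 + 47.63549/60 = 73.7939248
  N ⇒ keep positive
  Lon: degrees = first 3 digits = 3, minutes = 27.8356; 3 + 27.8356/60 = 3.4639267
  W → negative
Point 4:
  φ: split at 2 digits → 21° and 18.676′; 21 + 18.676/60 = 21.3112667
  S → negative
  Lon: degrees = first 3 digits = 174, minutes = 53.0825; 174 + 53.0825/60 = 174.8847083
  W ⇒ negate
Point 5:
  Latitude: split at 2 digits → 37° and 14.9919′; 37 + 14.9919/60 = 37.2498650
  hemisphere S, so the sign is −
  Longitude: degrees = first 3 digits = 173, minutes = 37.4951; 173 + 37.4951/60 = 173.6249183
  E ⇒ keep positive

1. -20.013433, 177.294447
2. 35.932150, 135.904293
3. 73.793925, -3.463927
4. -21.311267, -174.884708
5. -37.249865, 173.624918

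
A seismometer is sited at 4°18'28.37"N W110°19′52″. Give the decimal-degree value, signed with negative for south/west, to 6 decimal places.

Lat: 18′ + 28.37″ = 18.47283′; 4 + 18.47283/60 = 4.3078806
N → positive
Lon: 110 + 19/60 + 52/3600 = 110.3311111
W ⇒ negate

4.307881, -110.331111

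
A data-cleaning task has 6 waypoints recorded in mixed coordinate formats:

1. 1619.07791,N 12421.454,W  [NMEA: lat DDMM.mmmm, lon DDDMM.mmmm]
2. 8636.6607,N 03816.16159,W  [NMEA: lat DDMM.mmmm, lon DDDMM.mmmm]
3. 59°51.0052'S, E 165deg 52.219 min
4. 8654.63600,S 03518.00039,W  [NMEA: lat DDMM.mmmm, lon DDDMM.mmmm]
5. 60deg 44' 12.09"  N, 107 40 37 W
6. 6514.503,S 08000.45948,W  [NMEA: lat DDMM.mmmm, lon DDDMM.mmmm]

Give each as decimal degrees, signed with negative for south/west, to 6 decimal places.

1. 16.317965, -124.357567
2. 86.611012, -38.269360
3. -59.850087, 165.870317
4. -86.910600, -35.300007
5. 60.736692, -107.676944
6. -65.241717, -80.007658

Point 1:
  Lat: degrees = first 2 digits = 16, minutes = 19.07791; 16 + 19.07791/60 = 16.3179652
  N → positive
  Longitude: degrees = first 3 digits = 124, minutes = 21.454; 124 + 21.454/60 = 124.3575667
  hemisphere W, so the sign is −
Point 2:
  φ: degrees = first 2 digits = 86, minutes = 36.6607; 86 + 36.6607/60 = 86.6110117
  N ⇒ keep positive
  λ: split at 3 digits → 038° and 16.16159′; 38 + 16.16159/60 = 38.2693598
  W ⇒ negate
Point 3:
  Latitude: 59 + 51.0052/60 = 59.8500867
  S → negative
  Lon: 165 + 52.219/60 = 165.8703167
  E → positive
Point 4:
  φ: degrees = first 2 digits = 86, minutes = 54.636; 86 + 54.636/60 = 86.9106000
  S → negative
  Lon: degrees = first 3 digits = 35, minutes = 18.00039; 35 + 18.00039/60 = 35.3000065
  W ⇒ negate
Point 5:
  φ: 60° + 44/60 + 12.09/3600 = 60 + 0.733333 + 0.003358 = 60.7366917
  N ⇒ keep positive
  λ: 107° + 40/60 + 37/3600 = 107 + 0.666667 + 0.010278 = 107.6769444
  W → negative
Point 6:
  Lat: split at 2 digits → 65° and 14.503′; 65 + 14.503/60 = 65.2417167
  S ⇒ negate
  Longitude: degrees = first 3 digits = 80, minutes = 0.45948; 80 + 0.45948/60 = 80.0076580
  W ⇒ negate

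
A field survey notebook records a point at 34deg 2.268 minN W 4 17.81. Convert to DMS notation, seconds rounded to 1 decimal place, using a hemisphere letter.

34°02′16.1″ N, 4°17′48.6″ W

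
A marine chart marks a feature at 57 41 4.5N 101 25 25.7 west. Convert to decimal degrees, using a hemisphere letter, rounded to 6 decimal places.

Latitude: 57 + 41/60 + 4.5/3600 = 57.6845833
λ: 101 + 25/60 + 25.7/3600 = 101.4238056

57.684583° N, 101.423806° W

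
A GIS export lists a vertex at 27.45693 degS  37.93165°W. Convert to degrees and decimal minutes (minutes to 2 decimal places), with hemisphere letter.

27° 27.42′ S, 37° 55.90′ W

Lat: 27° + 0.456930 × 60 = 27° 27.4158′
Lon: fractional part 0.931650 → 55.8990 minutes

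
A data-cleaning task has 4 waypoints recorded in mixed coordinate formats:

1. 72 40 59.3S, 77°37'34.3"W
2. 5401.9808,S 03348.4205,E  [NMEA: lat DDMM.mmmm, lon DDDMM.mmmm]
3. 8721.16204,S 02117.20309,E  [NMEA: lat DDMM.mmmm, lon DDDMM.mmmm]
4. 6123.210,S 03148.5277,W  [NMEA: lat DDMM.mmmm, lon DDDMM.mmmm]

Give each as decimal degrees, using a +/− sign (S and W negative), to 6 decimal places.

Point 1:
  φ: 72° + 40/60 + 59.3/3600 = 72 + 0.666667 + 0.016472 = 72.6831389
  hemisphere S, so the sign is −
  Lon: 37′ + 34.3″ = 37.57167′; 77 + 37.57167/60 = 77.6261944
  hemisphere W, so the sign is −
Point 2:
  Lat: split at 2 digits → 54° and 1.9808′; 54 + 1.9808/60 = 54.0330133
  hemisphere S, so the sign is −
  Lon: degrees = first 3 digits = 33, minutes = 48.4205; 33 + 48.4205/60 = 33.8070083
  E → positive
Point 3:
  Lat: split at 2 digits → 87° and 21.16204′; 87 + 21.16204/60 = 87.3527007
  S ⇒ negate
  Longitude: degrees = first 3 digits = 21, minutes = 17.20309; 21 + 17.20309/60 = 21.2867182
  E ⇒ keep positive
Point 4:
  Lat: degrees = first 2 digits = 61, minutes = 23.21; 61 + 23.21/60 = 61.3868333
  hemisphere S, so the sign is −
  Lon: degrees = first 3 digits = 31, minutes = 48.5277; 31 + 48.5277/60 = 31.8087950
  W → negative

1. -72.683139, -77.626194
2. -54.033013, 33.807008
3. -87.352701, 21.286718
4. -61.386833, -31.808795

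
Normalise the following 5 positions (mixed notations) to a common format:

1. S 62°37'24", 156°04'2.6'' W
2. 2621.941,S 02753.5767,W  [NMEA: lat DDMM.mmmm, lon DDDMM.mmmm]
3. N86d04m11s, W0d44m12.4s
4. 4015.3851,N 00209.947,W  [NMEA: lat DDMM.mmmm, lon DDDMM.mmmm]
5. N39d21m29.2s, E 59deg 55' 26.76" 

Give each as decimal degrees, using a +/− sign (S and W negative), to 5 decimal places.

1. -62.62333, -156.06739
2. -26.36568, -27.89295
3. 86.06972, -0.73678
4. 40.25642, -2.16578
5. 39.35811, 59.92410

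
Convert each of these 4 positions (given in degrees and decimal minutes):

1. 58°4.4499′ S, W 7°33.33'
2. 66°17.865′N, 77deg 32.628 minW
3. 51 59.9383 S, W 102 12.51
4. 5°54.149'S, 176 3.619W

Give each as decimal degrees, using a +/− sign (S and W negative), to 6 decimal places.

1. -58.074165, -7.555500
2. 66.297750, -77.543800
3. -51.998972, -102.208500
4. -5.902483, -176.060317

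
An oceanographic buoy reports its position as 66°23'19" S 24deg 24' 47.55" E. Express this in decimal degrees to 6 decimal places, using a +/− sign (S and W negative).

Lat: 66 + 23/60 + 19/3600 = 66.3886111
S → negative
λ: 24 + 24/60 + 47.55/3600 = 24.4132083
E → positive

-66.388611, 24.413208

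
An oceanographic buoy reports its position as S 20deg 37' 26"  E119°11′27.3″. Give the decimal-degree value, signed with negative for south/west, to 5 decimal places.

φ: 20 + 37/60 + 26/3600 = 20.623889
hemisphere S, so the sign is −
λ: 11′ + 27.3″ = 11.45500′; 119 + 11.45500/60 = 119.190917
E ⇒ keep positive

-20.62389, 119.19092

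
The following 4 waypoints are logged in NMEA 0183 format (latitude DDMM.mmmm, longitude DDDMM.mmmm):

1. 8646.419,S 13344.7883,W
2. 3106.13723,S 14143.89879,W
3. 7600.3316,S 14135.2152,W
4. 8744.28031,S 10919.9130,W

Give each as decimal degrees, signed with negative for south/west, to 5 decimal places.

1. -86.77365, -133.74647
2. -31.10229, -141.73165
3. -76.00553, -141.58692
4. -87.73801, -109.33188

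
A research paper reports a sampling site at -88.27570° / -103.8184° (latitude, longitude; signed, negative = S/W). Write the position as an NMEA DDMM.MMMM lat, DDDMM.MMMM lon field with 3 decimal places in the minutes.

Latitude is negative → S; |value| = 88.275700
Latitude: 88° + 0.275700 × 60 = 88° 16.54200′
Longitude is negative → W; |value| = 103.818400
Lon: 103° + 0.818400 × 60 = 103° 49.10400′

8816.542,S / 10349.104,W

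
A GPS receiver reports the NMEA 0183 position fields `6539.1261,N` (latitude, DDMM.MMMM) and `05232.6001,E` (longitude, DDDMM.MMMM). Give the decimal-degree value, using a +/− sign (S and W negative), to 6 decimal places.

Lat: split at 2 digits → 65° and 39.1261′; 65 + 39.1261/60 = 65.6521017
N ⇒ keep positive
λ: degrees = first 3 digits = 52, minutes = 32.6001; 52 + 32.6001/60 = 52.5433350
E ⇒ keep positive

65.652102, 52.543335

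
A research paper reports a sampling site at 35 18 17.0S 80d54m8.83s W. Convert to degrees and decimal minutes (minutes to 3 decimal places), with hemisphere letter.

φ: seconds/60 = 0.28333; minutes = 18 + 0.28333 = 18.28333
Longitude: 54 + 8.83/60 = 54.14717′

35° 18.283′ S, 80° 54.147′ W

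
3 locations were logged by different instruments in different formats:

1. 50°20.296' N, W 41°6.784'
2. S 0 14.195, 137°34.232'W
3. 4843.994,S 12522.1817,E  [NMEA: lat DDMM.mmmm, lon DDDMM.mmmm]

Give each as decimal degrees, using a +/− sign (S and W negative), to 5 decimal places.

1. 50.33827, -41.11307
2. -0.23658, -137.57053
3. -48.73323, 125.36970

Point 1:
  Latitude: 20.296′ = 0.338267°; total 50.338267
  N ⇒ keep positive
  Lon: 6.784′ = 0.113067°; total 41.113067
  hemisphere W, so the sign is −
Point 2:
  φ: 14.195′ = 0.236583°; total 0.236583
  S ⇒ negate
  λ: 34.232′ = 0.570533°; total 137.570533
  hemisphere W, so the sign is −
Point 3:
  Latitude: degrees = first 2 digits = 48, minutes = 43.994; 48 + 43.994/60 = 48.733233
  S → negative
  Longitude: degrees = first 3 digits = 125, minutes = 22.1817; 125 + 22.1817/60 = 125.369695
  E → positive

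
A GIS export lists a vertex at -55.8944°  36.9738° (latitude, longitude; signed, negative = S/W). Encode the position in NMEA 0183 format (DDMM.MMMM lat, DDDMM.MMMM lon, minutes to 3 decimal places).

5553.664,S / 03658.428,E

Latitude is negative → S; |value| = 55.894400
Latitude: minutes = (55.894400 − 55) × 60 = 53.66400
Longitude: fractional part 0.973800 → 58.42800 minutes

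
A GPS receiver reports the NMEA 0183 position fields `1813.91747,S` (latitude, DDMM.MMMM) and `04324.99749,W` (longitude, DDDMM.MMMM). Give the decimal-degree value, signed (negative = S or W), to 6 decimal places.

-18.231958, -43.416625

φ: split at 2 digits → 18° and 13.91747′; 18 + 13.91747/60 = 18.2319578
hemisphere S, so the sign is −
Longitude: degrees = first 3 digits = 43, minutes = 24.99749; 43 + 24.99749/60 = 43.4166248
hemisphere W, so the sign is −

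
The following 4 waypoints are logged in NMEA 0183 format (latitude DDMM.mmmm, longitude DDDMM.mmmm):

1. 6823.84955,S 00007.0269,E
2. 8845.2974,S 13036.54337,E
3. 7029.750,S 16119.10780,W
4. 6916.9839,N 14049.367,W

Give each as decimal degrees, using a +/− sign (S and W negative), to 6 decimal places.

1. -68.397493, 0.117115
2. -88.754957, 130.609056
3. -70.495833, -161.318463
4. 69.283065, -140.822783

Point 1:
  Latitude: split at 2 digits → 68° and 23.84955′; 68 + 23.84955/60 = 68.3974925
  hemisphere S, so the sign is −
  λ: degrees = first 3 digits = 0, minutes = 7.0269; 0 + 7.0269/60 = 0.1171150
  E → positive
Point 2:
  Latitude: split at 2 digits → 88° and 45.2974′; 88 + 45.2974/60 = 88.7549567
  hemisphere S, so the sign is −
  Longitude: degrees = first 3 digits = 130, minutes = 36.54337; 130 + 36.54337/60 = 130.6090562
  E ⇒ keep positive
Point 3:
  Lat: degrees = first 2 digits = 70, minutes = 29.75; 70 + 29.75/60 = 70.4958333
  hemisphere S, so the sign is −
  Lon: split at 3 digits → 161° and 19.1078′; 161 + 19.1078/60 = 161.3184633
  hemisphere W, so the sign is −
Point 4:
  φ: split at 2 digits → 69° and 16.9839′; 69 + 16.9839/60 = 69.2830650
  N → positive
  Longitude: degrees = first 3 digits = 140, minutes = 49.367; 140 + 49.367/60 = 140.8227833
  W ⇒ negate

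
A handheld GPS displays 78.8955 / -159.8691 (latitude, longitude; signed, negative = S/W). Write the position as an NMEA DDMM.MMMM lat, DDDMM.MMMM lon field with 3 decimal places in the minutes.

7853.730,N / 15952.146,W

Latitude: minutes = (78.895500 − 78) × 60 = 53.73000
Longitude is negative → W; |value| = 159.869100
λ: fractional part 0.869100 → 52.14600 minutes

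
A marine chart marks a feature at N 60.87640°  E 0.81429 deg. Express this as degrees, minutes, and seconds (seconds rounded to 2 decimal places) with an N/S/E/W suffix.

Lat: whole degrees 60; 52.58400′ → 52′ and 35.0400″
Lon: 0.814290 × 60 = 48.85740′ → 48′, remainder × 60 = 51.4440″

60°52′35.04″ N, 0°48′51.44″ E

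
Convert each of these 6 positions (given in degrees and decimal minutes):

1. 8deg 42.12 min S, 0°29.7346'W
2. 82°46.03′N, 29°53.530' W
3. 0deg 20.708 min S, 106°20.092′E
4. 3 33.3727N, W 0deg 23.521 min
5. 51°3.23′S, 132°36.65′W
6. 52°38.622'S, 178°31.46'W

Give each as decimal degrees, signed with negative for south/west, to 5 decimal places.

Point 1:
  Lat: 8 + 42.12/60 = 8.702000
  S → negative
  λ: 0 + 29.7346/60 = 0.495577
  W → negative
Point 2:
  φ: 82 + 46.03/60 = 82.767167
  N ⇒ keep positive
  Longitude: 53.53′ = 0.892167°; total 29.892167
  W ⇒ negate
Point 3:
  Latitude: 20.708′ = 0.345133°; total 0.345133
  S ⇒ negate
  Lon: 20.092′ = 0.334867°; total 106.334867
  E → positive
Point 4:
  Lat: 3 + 33.3727/60 = 3.556212
  N → positive
  Longitude: 0 + 23.521/60 = 0.392017
  W ⇒ negate
Point 5:
  Latitude: 3.23′ = 0.053833°; total 51.053833
  S ⇒ negate
  Longitude: 132 + 36.65/60 = 132.610833
  W → negative
Point 6:
  Latitude: 38.622′ = 0.643700°; total 52.643700
  S ⇒ negate
  Lon: 31.46′ = 0.524333°; total 178.524333
  W → negative

1. -8.70200, -0.49558
2. 82.76717, -29.89217
3. -0.34513, 106.33487
4. 3.55621, -0.39202
5. -51.05383, -132.61083
6. -52.64370, -178.52433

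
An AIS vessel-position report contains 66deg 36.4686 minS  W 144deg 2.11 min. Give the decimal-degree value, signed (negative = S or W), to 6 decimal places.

Lat: 36.4686′ = 0.607810°; total 66.6078100
S ⇒ negate
Longitude: 2.11′ = 0.035167°; total 144.0351667
hemisphere W, so the sign is −

-66.607810, -144.035167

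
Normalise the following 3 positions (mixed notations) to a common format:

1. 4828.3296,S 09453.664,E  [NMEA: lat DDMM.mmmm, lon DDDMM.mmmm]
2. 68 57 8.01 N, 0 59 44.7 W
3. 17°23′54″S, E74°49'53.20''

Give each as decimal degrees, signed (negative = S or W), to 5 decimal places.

1. -48.47216, 94.89440
2. 68.95223, -0.99575
3. -17.39833, 74.83144

Point 1:
  Lat: split at 2 digits → 48° and 28.3296′; 48 + 28.3296/60 = 48.472160
  S → negative
  λ: degrees = first 3 digits = 94, minutes = 53.664; 94 + 53.664/60 = 94.894400
  E → positive
Point 2:
  Latitude: 68° + 57/60 + 8.01/3600 = 68 + 0.950000 + 0.002225 = 68.952225
  N ⇒ keep positive
  λ: 59′ + 44.7″ = 59.74500′; 0 + 59.74500/60 = 0.995750
  W → negative
Point 3:
  Latitude: 23′ + 54″ = 23.90000′; 17 + 23.90000/60 = 17.398333
  S → negative
  λ: 74° + 49/60 + 53.2/3600 = 74 + 0.816667 + 0.014778 = 74.831444
  E ⇒ keep positive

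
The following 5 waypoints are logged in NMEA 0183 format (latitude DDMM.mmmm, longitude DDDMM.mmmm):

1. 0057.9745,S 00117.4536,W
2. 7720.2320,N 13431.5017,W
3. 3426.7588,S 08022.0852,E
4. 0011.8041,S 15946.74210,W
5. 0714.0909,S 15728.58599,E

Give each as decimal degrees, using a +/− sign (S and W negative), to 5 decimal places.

Point 1:
  φ: degrees = first 2 digits = 0, minutes = 57.9745; 0 + 57.9745/60 = 0.966242
  S → negative
  λ: degrees = first 3 digits = 1, minutes = 17.4536; 1 + 17.4536/60 = 1.290893
  hemisphere W, so the sign is −
Point 2:
  φ: degrees = first 2 digits = 77, minutes = 20.232; 77 + 20.232/60 = 77.337200
  N ⇒ keep positive
  Lon: degrees = first 3 digits = 134, minutes = 31.5017; 134 + 31.5017/60 = 134.525028
  W ⇒ negate
Point 3:
  φ: degrees = first 2 digits = 34, minutes = 26.7588; 34 + 26.7588/60 = 34.445980
  S ⇒ negate
  λ: split at 3 digits → 080° and 22.0852′; 80 + 22.0852/60 = 80.368087
  E → positive
Point 4:
  Latitude: split at 2 digits → 00° and 11.8041′; 0 + 11.8041/60 = 0.196735
  hemisphere S, so the sign is −
  λ: degrees = first 3 digits = 159, minutes = 46.7421; 159 + 46.7421/60 = 159.779035
  W ⇒ negate
Point 5:
  Lat: split at 2 digits → 07° and 14.0909′; 7 + 14.0909/60 = 7.234848
  S ⇒ negate
  λ: degrees = first 3 digits = 157, minutes = 28.58599; 157 + 28.58599/60 = 157.476433
  E ⇒ keep positive

1. -0.96624, -1.29089
2. 77.33720, -134.52503
3. -34.44598, 80.36809
4. -0.19674, -159.77904
5. -7.23485, 157.47643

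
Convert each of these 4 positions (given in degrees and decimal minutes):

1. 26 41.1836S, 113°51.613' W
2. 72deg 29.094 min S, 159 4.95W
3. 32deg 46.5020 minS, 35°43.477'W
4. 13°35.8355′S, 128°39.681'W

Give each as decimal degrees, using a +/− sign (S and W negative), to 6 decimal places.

Point 1:
  Lat: 41.1836′ = 0.686393°; total 26.6863933
  S ⇒ negate
  Lon: 113 + 51.613/60 = 113.8602167
  W ⇒ negate
Point 2:
  Latitude: 72 + 29.094/60 = 72.4849000
  hemisphere S, so the sign is −
  λ: 4.95′ = 0.082500°; total 159.0825000
  W → negative
Point 3:
  φ: 46.502′ = 0.775033°; total 32.7750333
  S ⇒ negate
  Longitude: 43.477′ = 0.724617°; total 35.7246167
  hemisphere W, so the sign is −
Point 4:
  φ: 35.8355′ = 0.597258°; total 13.5972583
  S → negative
  λ: 128 + 39.681/60 = 128.6613500
  W ⇒ negate

1. -26.686393, -113.860217
2. -72.484900, -159.082500
3. -32.775033, -35.724617
4. -13.597258, -128.661350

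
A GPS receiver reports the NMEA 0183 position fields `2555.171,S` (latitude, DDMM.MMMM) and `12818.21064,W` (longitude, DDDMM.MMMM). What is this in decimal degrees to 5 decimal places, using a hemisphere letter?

25.91952° S, 128.30351° W

Lat: degrees = first 2 digits = 25, minutes = 55.171; 25 + 55.171/60 = 25.919517
Lon: split at 3 digits → 128° and 18.21064′; 128 + 18.21064/60 = 128.303511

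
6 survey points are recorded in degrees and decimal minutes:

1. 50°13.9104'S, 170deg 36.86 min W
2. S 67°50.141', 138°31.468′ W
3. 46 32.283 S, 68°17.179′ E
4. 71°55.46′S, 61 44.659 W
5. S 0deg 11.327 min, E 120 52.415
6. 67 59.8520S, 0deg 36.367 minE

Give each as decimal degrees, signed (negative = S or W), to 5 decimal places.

Point 1:
  Lat: 13.9104′ = 0.231840°; total 50.231840
  S → negative
  λ: 170 + 36.86/60 = 170.614333
  hemisphere W, so the sign is −
Point 2:
  Lat: 67 + 50.141/60 = 67.835683
  hemisphere S, so the sign is −
  λ: 138 + 31.468/60 = 138.524467
  W ⇒ negate
Point 3:
  φ: 32.283′ = 0.538050°; total 46.538050
  S ⇒ negate
  λ: 68 + 17.179/60 = 68.286317
  E → positive
Point 4:
  Lat: 55.46′ = 0.924333°; total 71.924333
  S ⇒ negate
  Lon: 61 + 44.659/60 = 61.744317
  hemisphere W, so the sign is −
Point 5:
  Latitude: 0 + 11.327/60 = 0.188783
  S ⇒ negate
  λ: 120 + 52.415/60 = 120.873583
  E ⇒ keep positive
Point 6:
  Lat: 67 + 59.852/60 = 67.997533
  hemisphere S, so the sign is −
  λ: 36.367′ = 0.606117°; total 0.606117
  E → positive

1. -50.23184, -170.61433
2. -67.83568, -138.52447
3. -46.53805, 68.28632
4. -71.92433, -61.74432
5. -0.18878, 120.87358
6. -67.99753, 0.60612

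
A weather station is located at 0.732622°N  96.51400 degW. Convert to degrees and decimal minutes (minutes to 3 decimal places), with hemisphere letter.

0° 43.957′ N, 96° 30.840′ W

Latitude: 0° + 0.732622 × 60 = 0° 43.95732′
Lon: 96° + 0.514000 × 60 = 96° 30.84000′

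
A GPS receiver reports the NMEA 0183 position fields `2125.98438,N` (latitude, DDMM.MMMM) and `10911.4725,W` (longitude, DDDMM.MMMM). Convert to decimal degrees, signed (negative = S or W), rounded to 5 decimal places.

Latitude: degrees = first 2 digits = 21, minutes = 25.98438; 21 + 25.98438/60 = 21.433073
N ⇒ keep positive
λ: degrees = first 3 digits = 109, minutes = 11.4725; 109 + 11.4725/60 = 109.191208
hemisphere W, so the sign is −

21.43307, -109.19121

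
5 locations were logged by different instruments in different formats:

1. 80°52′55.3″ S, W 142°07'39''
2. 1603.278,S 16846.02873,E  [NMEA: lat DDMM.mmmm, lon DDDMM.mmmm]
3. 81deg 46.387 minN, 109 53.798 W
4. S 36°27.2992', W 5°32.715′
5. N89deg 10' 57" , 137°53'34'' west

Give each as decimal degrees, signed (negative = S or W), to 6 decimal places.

Point 1:
  φ: 80° + 52/60 + 55.3/3600 = 80 + 0.866667 + 0.015361 = 80.8820278
  S ⇒ negate
  Lon: 142 + 7/60 + 39/3600 = 142.1275000
  hemisphere W, so the sign is −
Point 2:
  Latitude: degrees = first 2 digits = 16, minutes = 3.278; 16 + 3.278/60 = 16.0546333
  S ⇒ negate
  Lon: split at 3 digits → 168° and 46.02873′; 168 + 46.02873/60 = 168.7671455
  E → positive
Point 3:
  Lat: 81 + 46.387/60 = 81.7731167
  N → positive
  Lon: 109 + 53.798/60 = 109.8966333
  hemisphere W, so the sign is −
Point 4:
  φ: 36 + 27.2992/60 = 36.4549867
  S → negative
  Longitude: 32.715′ = 0.545250°; total 5.5452500
  W → negative
Point 5:
  Latitude: 89° + 10/60 + 57/3600 = 89 + 0.166667 + 0.015833 = 89.1825000
  N ⇒ keep positive
  λ: 53′ + 34″ = 53.56667′; 137 + 53.56667/60 = 137.8927778
  W ⇒ negate

1. -80.882028, -142.127500
2. -16.054633, 168.767146
3. 81.773117, -109.896633
4. -36.454987, -5.545250
5. 89.182500, -137.892778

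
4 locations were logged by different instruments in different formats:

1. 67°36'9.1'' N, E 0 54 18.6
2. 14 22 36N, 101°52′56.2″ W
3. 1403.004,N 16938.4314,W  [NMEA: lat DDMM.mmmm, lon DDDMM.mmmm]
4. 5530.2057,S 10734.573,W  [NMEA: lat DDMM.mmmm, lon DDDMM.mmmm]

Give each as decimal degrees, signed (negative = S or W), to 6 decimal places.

1. 67.602528, 0.905167
2. 14.376667, -101.882278
3. 14.050067, -169.640523
4. -55.503428, -107.576217

Point 1:
  Lat: 67° + 36/60 + 9.1/3600 = 67 + 0.600000 + 0.002528 = 67.6025278
  N ⇒ keep positive
  λ: 0 + 54/60 + 18.6/3600 = 0.9051667
  E → positive
Point 2:
  Latitude: 14° + 22/60 + 36/3600 = 14 + 0.366667 + 0.010000 = 14.3766667
  N ⇒ keep positive
  λ: 101 + 52/60 + 56.2/3600 = 101.8822778
  hemisphere W, so the sign is −
Point 3:
  φ: degrees = first 2 digits = 14, minutes = 3.004; 14 + 3.004/60 = 14.0500667
  N ⇒ keep positive
  Longitude: degrees = first 3 digits = 169, minutes = 38.4314; 169 + 38.4314/60 = 169.6405233
  W → negative
Point 4:
  Lat: split at 2 digits → 55° and 30.2057′; 55 + 30.2057/60 = 55.5034283
  S ⇒ negate
  Lon: split at 3 digits → 107° and 34.573′; 107 + 34.573/60 = 107.5762167
  hemisphere W, so the sign is −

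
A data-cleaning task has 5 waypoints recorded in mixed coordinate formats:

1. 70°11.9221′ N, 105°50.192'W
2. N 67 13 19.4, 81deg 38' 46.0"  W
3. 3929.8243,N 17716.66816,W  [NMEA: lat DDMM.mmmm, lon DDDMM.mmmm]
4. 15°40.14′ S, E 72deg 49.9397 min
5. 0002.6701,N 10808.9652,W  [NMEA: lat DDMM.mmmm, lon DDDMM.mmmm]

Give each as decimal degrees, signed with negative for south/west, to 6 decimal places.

1. 70.198702, -105.836533
2. 67.222056, -81.646111
3. 39.497072, -177.277803
4. -15.669000, 72.832328
5. 0.044502, -108.149420

Point 1:
  Lat: 70 + 11.9221/60 = 70.1987017
  N → positive
  Longitude: 50.192′ = 0.836533°; total 105.8365333
  hemisphere W, so the sign is −
Point 2:
  Latitude: 67° + 13/60 + 19.4/3600 = 67 + 0.216667 + 0.005389 = 67.2220556
  N ⇒ keep positive
  λ: 81° + 38/60 + 46/3600 = 81 + 0.633333 + 0.012778 = 81.6461111
  W ⇒ negate
Point 3:
  Latitude: split at 2 digits → 39° and 29.8243′; 39 + 29.8243/60 = 39.4970717
  N → positive
  λ: degrees = first 3 digits = 177, minutes = 16.66816; 177 + 16.66816/60 = 177.2778027
  W → negative
Point 4:
  Lat: 40.14′ = 0.669000°; total 15.6690000
  S ⇒ negate
  λ: 49.9397′ = 0.832328°; total 72.8323283
  E → positive
Point 5:
  Latitude: degrees = first 2 digits = 0, minutes = 2.6701; 0 + 2.6701/60 = 0.0445017
  N ⇒ keep positive
  Longitude: split at 3 digits → 108° and 8.9652′; 108 + 8.9652/60 = 108.1494200
  W ⇒ negate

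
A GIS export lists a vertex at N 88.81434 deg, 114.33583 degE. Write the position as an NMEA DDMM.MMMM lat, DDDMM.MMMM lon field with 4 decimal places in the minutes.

Lat: 88° + 0.814340 × 60 = 88° 48.860400′
λ: minutes = (114.335830 − 114) × 60 = 20.149800

8848.8604,N / 11420.1498,E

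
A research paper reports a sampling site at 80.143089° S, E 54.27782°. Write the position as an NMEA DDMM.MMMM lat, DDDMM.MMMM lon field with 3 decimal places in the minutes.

8008.585,S / 05416.669,E

Latitude: 80° + 0.143089 × 60 = 80° 8.58534′
λ: 54° + 0.277820 × 60 = 54° 16.66920′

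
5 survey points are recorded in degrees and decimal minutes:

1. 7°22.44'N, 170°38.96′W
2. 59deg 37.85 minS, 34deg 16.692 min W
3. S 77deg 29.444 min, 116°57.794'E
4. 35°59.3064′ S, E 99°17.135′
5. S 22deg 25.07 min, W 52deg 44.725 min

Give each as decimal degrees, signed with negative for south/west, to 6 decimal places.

Point 1:
  φ: 7 + 22.44/60 = 7.3740000
  N ⇒ keep positive
  Lon: 38.96′ = 0.649333°; total 170.6493333
  W ⇒ negate
Point 2:
  φ: 37.85′ = 0.630833°; total 59.6308333
  S → negative
  λ: 16.692′ = 0.278200°; total 34.2782000
  hemisphere W, so the sign is −
Point 3:
  φ: 29.444′ = 0.490733°; total 77.4907333
  hemisphere S, so the sign is −
  Longitude: 116 + 57.794/60 = 116.9632333
  E → positive
Point 4:
  Latitude: 35 + 59.3064/60 = 35.9884400
  S → negative
  Lon: 99 + 17.135/60 = 99.2855833
  E ⇒ keep positive
Point 5:
  φ: 25.07′ = 0.417833°; total 22.4178333
  S ⇒ negate
  λ: 44.725′ = 0.745417°; total 52.7454167
  hemisphere W, so the sign is −

1. 7.374000, -170.649333
2. -59.630833, -34.278200
3. -77.490733, 116.963233
4. -35.988440, 99.285583
5. -22.417833, -52.745417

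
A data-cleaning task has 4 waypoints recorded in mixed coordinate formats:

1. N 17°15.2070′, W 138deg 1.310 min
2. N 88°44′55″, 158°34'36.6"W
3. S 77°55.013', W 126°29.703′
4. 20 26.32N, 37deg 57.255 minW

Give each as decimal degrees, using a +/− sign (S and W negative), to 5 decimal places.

Point 1:
  φ: 15.207′ = 0.253450°; total 17.253450
  N ⇒ keep positive
  λ: 138 + 1.31/60 = 138.021833
  W → negative
Point 2:
  φ: 88° + 44/60 + 55/3600 = 88 + 0.733333 + 0.015278 = 88.748611
  N ⇒ keep positive
  λ: 34′ + 36.6″ = 34.61000′; 158 + 34.61000/60 = 158.576833
  hemisphere W, so the sign is −
Point 3:
  Latitude: 77 + 55.013/60 = 77.916883
  S ⇒ negate
  Longitude: 29.703′ = 0.495050°; total 126.495050
  hemisphere W, so the sign is −
Point 4:
  Latitude: 26.32′ = 0.438667°; total 20.438667
  N → positive
  Lon: 57.255′ = 0.954250°; total 37.954250
  hemisphere W, so the sign is −

1. 17.25345, -138.02183
2. 88.74861, -158.57683
3. -77.91688, -126.49505
4. 20.43867, -37.95425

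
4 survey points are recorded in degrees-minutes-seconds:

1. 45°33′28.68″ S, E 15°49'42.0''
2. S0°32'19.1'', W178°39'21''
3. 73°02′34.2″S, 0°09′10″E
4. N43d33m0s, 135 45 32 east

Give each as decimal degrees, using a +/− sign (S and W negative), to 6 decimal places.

1. -45.557967, 15.828333
2. -0.538639, -178.655833
3. -73.042833, 0.152778
4. 43.550000, 135.758889

Point 1:
  Latitude: 45 + 33/60 + 28.68/3600 = 45.5579667
  S → negative
  λ: 15 + 49/60 + 42/3600 = 15.8283333
  E → positive
Point 2:
  Latitude: 0 + 32/60 + 19.1/3600 = 0.5386389
  hemisphere S, so the sign is −
  Lon: 178 + 39/60 + 21/3600 = 178.6558333
  hemisphere W, so the sign is −
Point 3:
  Lat: 73 + 2/60 + 34.2/3600 = 73.0428333
  S ⇒ negate
  λ: 0 + 9/60 + 10/3600 = 0.1527778
  E → positive
Point 4:
  Lat: 33′ + 0″ = 33.00000′; 43 + 33.00000/60 = 43.5500000
  N ⇒ keep positive
  λ: 135° + 45/60 + 32/3600 = 135 + 0.750000 + 0.008889 = 135.7588889
  E ⇒ keep positive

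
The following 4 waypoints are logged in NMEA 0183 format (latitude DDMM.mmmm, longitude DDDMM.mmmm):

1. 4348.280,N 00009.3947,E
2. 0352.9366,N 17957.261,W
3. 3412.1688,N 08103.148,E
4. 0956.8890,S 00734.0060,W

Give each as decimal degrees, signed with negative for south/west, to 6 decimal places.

Point 1:
  Lat: degrees = first 2 digits = 43, minutes = 48.28; 43 + 48.28/60 = 43.8046667
  N → positive
  Longitude: degrees = first 3 digits = 0, minutes = 9.3947; 0 + 9.3947/60 = 0.1565783
  E → positive
Point 2:
  φ: degrees = first 2 digits = 3, minutes = 52.9366; 3 + 52.9366/60 = 3.8822767
  N ⇒ keep positive
  Longitude: degrees = first 3 digits = 179, minutes = 57.261; 179 + 57.261/60 = 179.9543500
  hemisphere W, so the sign is −
Point 3:
  φ: degrees = first 2 digits = 34, minutes = 12.1688; 34 + 12.1688/60 = 34.2028133
  N → positive
  Lon: split at 3 digits → 081° and 3.148′; 81 + 3.148/60 = 81.0524667
  E → positive
Point 4:
  Latitude: degrees = first 2 digits = 9, minutes = 56.889; 9 + 56.889/60 = 9.9481500
  S → negative
  Lon: split at 3 digits → 007° and 34.006′; 7 + 34.006/60 = 7.5667667
  hemisphere W, so the sign is −

1. 43.804667, 0.156578
2. 3.882277, -179.954350
3. 34.202813, 81.052467
4. -9.948150, -7.566767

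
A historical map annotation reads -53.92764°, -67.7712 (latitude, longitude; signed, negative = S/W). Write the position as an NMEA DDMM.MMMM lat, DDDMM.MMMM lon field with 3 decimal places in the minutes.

Latitude is negative → S; |value| = 53.927640
Latitude: fractional part 0.927640 → 55.65840 minutes
Longitude is negative → W; |value| = 67.771200
λ: fractional part 0.771200 → 46.27200 minutes

5355.658,S / 06746.272,W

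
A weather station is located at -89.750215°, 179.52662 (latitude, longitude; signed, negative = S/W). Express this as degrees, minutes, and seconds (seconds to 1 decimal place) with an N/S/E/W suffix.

Latitude is negative → S; |value| = 89.750215
φ: 0.750215 × 60 = 45.01290′ → 45′, remainder × 60 = 0.774″
λ: 0.526620° → 31.59720′; 0.59720 × 60 = 35.832″

89°45′0.8″ S, 179°31′35.8″ E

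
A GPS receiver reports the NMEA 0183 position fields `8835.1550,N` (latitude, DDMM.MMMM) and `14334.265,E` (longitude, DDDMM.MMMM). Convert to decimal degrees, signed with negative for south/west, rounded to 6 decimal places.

Lat: split at 2 digits → 88° and 35.155′; 88 + 35.155/60 = 88.5859167
N ⇒ keep positive
Longitude: degrees = first 3 digits = 143, minutes = 34.265; 143 + 34.265/60 = 143.5710833
E ⇒ keep positive

88.585917, 143.571083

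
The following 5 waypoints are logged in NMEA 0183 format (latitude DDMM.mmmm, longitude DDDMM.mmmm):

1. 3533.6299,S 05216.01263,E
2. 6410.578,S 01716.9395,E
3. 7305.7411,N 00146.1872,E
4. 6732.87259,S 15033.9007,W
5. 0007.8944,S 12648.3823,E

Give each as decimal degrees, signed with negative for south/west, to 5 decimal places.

1. -35.56050, 52.26688
2. -64.17630, 17.28233
3. 73.09569, 1.76979
4. -67.54788, -150.56501
5. -0.13157, 126.80637

Point 1:
  Latitude: degrees = first 2 digits = 35, minutes = 33.6299; 35 + 33.6299/60 = 35.560498
  hemisphere S, so the sign is −
  Longitude: degrees = first 3 digits = 52, minutes = 16.01263; 52 + 16.01263/60 = 52.266877
  E → positive
Point 2:
  φ: split at 2 digits → 64° and 10.578′; 64 + 10.578/60 = 64.176300
  hemisphere S, so the sign is −
  Lon: split at 3 digits → 017° and 16.9395′; 17 + 16.9395/60 = 17.282325
  E ⇒ keep positive
Point 3:
  φ: split at 2 digits → 73° and 5.7411′; 73 + 5.7411/60 = 73.095685
  N → positive
  Lon: split at 3 digits → 001° and 46.1872′; 1 + 46.1872/60 = 1.769787
  E ⇒ keep positive
Point 4:
  Latitude: split at 2 digits → 67° and 32.87259′; 67 + 32.87259/60 = 67.547877
  S ⇒ negate
  λ: degrees = first 3 digits = 150, minutes = 33.9007; 150 + 33.9007/60 = 150.565012
  W ⇒ negate
Point 5:
  Lat: split at 2 digits → 00° and 7.8944′; 0 + 7.8944/60 = 0.131573
  S ⇒ negate
  λ: degrees = first 3 digits = 126, minutes = 48.3823; 126 + 48.3823/60 = 126.806372
  E ⇒ keep positive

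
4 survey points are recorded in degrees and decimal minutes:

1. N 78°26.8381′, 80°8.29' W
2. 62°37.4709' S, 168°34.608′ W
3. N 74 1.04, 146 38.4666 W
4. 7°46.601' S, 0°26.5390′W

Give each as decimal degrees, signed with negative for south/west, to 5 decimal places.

1. 78.44730, -80.13817
2. -62.62452, -168.57680
3. 74.01733, -146.64111
4. -7.77668, -0.44232

Point 1:
  φ: 26.8381′ = 0.447302°; total 78.447302
  N → positive
  Longitude: 80 + 8.29/60 = 80.138167
  W ⇒ negate
Point 2:
  φ: 37.4709′ = 0.624515°; total 62.624515
  S ⇒ negate
  Longitude: 168 + 34.608/60 = 168.576800
  hemisphere W, so the sign is −
Point 3:
  φ: 1.04′ = 0.017333°; total 74.017333
  N ⇒ keep positive
  λ: 146 + 38.4666/60 = 146.641110
  W ⇒ negate
Point 4:
  φ: 7 + 46.601/60 = 7.776683
  S → negative
  λ: 0 + 26.539/60 = 0.442317
  hemisphere W, so the sign is −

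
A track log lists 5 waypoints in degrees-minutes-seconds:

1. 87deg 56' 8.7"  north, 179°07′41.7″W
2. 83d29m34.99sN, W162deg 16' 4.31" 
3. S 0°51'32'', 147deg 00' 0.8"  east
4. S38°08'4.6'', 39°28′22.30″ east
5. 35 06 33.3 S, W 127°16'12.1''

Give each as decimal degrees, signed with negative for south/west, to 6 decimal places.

1. 87.935750, -179.128250
2. 83.493053, -162.267864
3. -0.858889, 147.000222
4. -38.134611, 39.472861
5. -35.109250, -127.270028

Point 1:
  Lat: 87° + 56/60 + 8.7/3600 = 87 + 0.933333 + 0.002417 = 87.9357500
  N ⇒ keep positive
  Longitude: 7′ + 41.7″ = 7.69500′; 179 + 7.69500/60 = 179.1282500
  hemisphere W, so the sign is −
Point 2:
  Lat: 83 + 29/60 + 34.99/3600 = 83.4930528
  N → positive
  Longitude: 16′ + 4.31″ = 16.07183′; 162 + 16.07183/60 = 162.2678639
  W ⇒ negate
Point 3:
  φ: 51′ + 32″ = 51.53333′; 0 + 51.53333/60 = 0.8588889
  S ⇒ negate
  λ: 147° + 0/60 + 0.8/3600 = 147 + 0.000000 + 0.000222 = 147.0002222
  E ⇒ keep positive
Point 4:
  Lat: 8′ + 4.6″ = 8.07667′; 38 + 8.07667/60 = 38.1346111
  S ⇒ negate
  Longitude: 39 + 28/60 + 22.3/3600 = 39.4728611
  E → positive
Point 5:
  Lat: 6′ + 33.3″ = 6.55500′; 35 + 6.55500/60 = 35.1092500
  S → negative
  Lon: 127 + 16/60 + 12.1/3600 = 127.2700278
  W ⇒ negate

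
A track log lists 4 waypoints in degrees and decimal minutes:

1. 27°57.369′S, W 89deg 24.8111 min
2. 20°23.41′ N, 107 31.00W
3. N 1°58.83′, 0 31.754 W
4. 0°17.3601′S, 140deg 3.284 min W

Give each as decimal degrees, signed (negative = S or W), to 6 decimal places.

1. -27.956150, -89.413518
2. 20.390167, -107.516667
3. 1.980500, -0.529233
4. -0.289335, -140.054733

Point 1:
  Latitude: 57.369′ = 0.956150°; total 27.9561500
  S ⇒ negate
  λ: 89 + 24.8111/60 = 89.4135183
  W ⇒ negate
Point 2:
  Lat: 23.41′ = 0.390167°; total 20.3901667
  N → positive
  Longitude: 107 + 31/60 = 107.5166667
  W → negative
Point 3:
  Lat: 58.83′ = 0.980500°; total 1.9805000
  N → positive
  Longitude: 0 + 31.754/60 = 0.5292333
  W ⇒ negate
Point 4:
  Latitude: 0 + 17.3601/60 = 0.2893350
  hemisphere S, so the sign is −
  Longitude: 3.284′ = 0.054733°; total 140.0547333
  W ⇒ negate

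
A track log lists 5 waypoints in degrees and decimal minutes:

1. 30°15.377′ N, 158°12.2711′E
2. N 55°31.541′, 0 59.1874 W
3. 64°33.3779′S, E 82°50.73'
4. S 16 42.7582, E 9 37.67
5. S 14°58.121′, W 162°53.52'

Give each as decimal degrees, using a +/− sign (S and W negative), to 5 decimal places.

1. 30.25628, 158.20452
2. 55.52568, -0.98646
3. -64.55630, 82.84550
4. -16.71264, 9.62783
5. -14.96868, -162.89200

Point 1:
  Latitude: 15.377′ = 0.256283°; total 30.256283
  N → positive
  λ: 158 + 12.2711/60 = 158.204518
  E ⇒ keep positive
Point 2:
  Lat: 55 + 31.541/60 = 55.525683
  N ⇒ keep positive
  Lon: 0 + 59.1874/60 = 0.986457
  W ⇒ negate
Point 3:
  Lat: 33.3779′ = 0.556298°; total 64.556298
  S → negative
  Lon: 50.73′ = 0.845500°; total 82.845500
  E → positive
Point 4:
  Lat: 16 + 42.7582/60 = 16.712637
  S → negative
  λ: 37.67′ = 0.627833°; total 9.627833
  E ⇒ keep positive
Point 5:
  Lat: 14 + 58.121/60 = 14.968683
  S ⇒ negate
  Lon: 53.52′ = 0.892000°; total 162.892000
  hemisphere W, so the sign is −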